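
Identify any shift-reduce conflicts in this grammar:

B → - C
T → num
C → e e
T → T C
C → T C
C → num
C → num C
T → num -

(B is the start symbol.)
Yes — I6: [C → num .] vs [C → . e e]

A shift-reduce conflict occurs when an LR(0) state has both:
  - a complete (reduce) item [A → α .] (dot at the end), and
  - a shift item [B → β . c γ] (dot before a terminal).

Augment with B' → B and build the canonical LR(0) collection (I0 = CLOSURE({[B' → . B]}), then GOTO on every symbol after a dot until no new states appear). It has 11 states:
  I0: { [B → . - C], [B' → . B] }  — shift
  I1: { [B → - . C], [C → . T C], [C → . e e], [C → . num C], [C → . num], [T → . T C], [T → . num -], [T → . num] }  — shift
  I2: { [B' → B .] }  — accept
  I3: { [B → - C .] }  — reduce
  I4: { [C → . T C], [C → . e e], [C → . num C], [C → . num], [C → T . C], [T → . T C], [T → . num -], [T → . num], [T → T . C] }  — shift
  I5: { [C → e . e] }  — shift
  I6: { [C → . T C], [C → . e e], [C → . num C], [C → . num], [C → num . C], [C → num .], [T → . T C], [T → . num -], [T → . num], [T → num . -], [T → num .] }  — shift, 2 reduces
  I7: { [T → num - .] }  — reduce
  I8: { [C → num C .] }  — reduce
  I9: { [C → e e .] }  — reduce
  I10: { [C → T C .], [T → T C .] }  — 2 reduces

I6 contains reduce items [C → num .], [T → num .] and shift items [C → . e e], [C → . num], [C → . num C], [T → . num], [T → . num -], [T → num . -] — shift-reduce conflict.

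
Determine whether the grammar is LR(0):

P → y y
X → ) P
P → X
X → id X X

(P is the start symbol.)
A grammar is LR(0) if no state in the canonical LR(0) collection has:
  - both a shift item (dot before a terminal) and a complete item (shift-reduce conflict), or
  - two or more complete items (reduce-reduce conflict; the accept item [P' → P .] counts as a complete item here).

Augment with P' → P and build the canonical LR(0) collection (I0 = CLOSURE({[P' → . P]}), then GOTO on every symbol after a dot until no new states appear). It has 10 states:
  I0: { [P → . X], [P → . y y], [P' → . P], [X → . ) P], [X → . id X X] }  — shift
  I1: { [P → . X], [P → . y y], [X → ) . P], [X → . ) P], [X → . id X X] }  — shift
  I2: { [P' → P .] }  — accept
  I3: { [P → X .] }  — reduce
  I4: { [X → . ) P], [X → . id X X], [X → id . X X] }  — shift
  I5: { [P → y . y] }  — shift
  I6: { [P → y y .] }  — reduce
  I7: { [X → . ) P], [X → . id X X], [X → id X . X] }  — shift
  I8: { [X → id X X .] }  — reduce
  I9: { [X → ) P .] }  — reduce

Every state is either a pure shift/goto state or contains exactly one complete item and nothing to shift — no conflicts. The grammar is LR(0).

Answer: Yes, the grammar is LR(0)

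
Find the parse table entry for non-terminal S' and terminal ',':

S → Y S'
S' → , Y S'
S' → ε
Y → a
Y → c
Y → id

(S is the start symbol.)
S' → , Y S'

To find M[S', ','], we find productions for S' where ',' is in the predict set (PREDICT(N → α) = (FIRST(α) \ {ε}) ∪ (FOLLOW(N) if α ⇒* ε)).

Relevant sets:
  FOLLOW(S') = { $ }

S' → , Y S': PREDICT = { ',' }
  ',' is in predict set, so this production goes in M[S', ',']
S' → ε: PREDICT = { $ }

M[S', ','] = S' → , Y S'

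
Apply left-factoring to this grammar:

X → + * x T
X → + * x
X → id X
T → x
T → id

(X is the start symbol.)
X → + * x X'
X' → T
X' → ε
X → id X
T → x
T → id

Left-factoring transforms A → αβ₁ | αβ₂ into A → αA' and A' → β₁ | β₂
(α is the longest common prefix among the alternatives). Repeat until
no nonterminal has two alternatives with a common prefix.

Round 1: X has alternatives sharing prefix '+ * x'. Introduce X': X → + * x X'
  Add: X' → T
  Add: X' → ε

No remaining common prefixes — done.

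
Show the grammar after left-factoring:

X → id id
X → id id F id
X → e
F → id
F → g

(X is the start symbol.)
X → id id X'
X' → ε
X' → F id
X → e
F → id
F → g

Left-factoring transforms A → αβ₁ | αβ₂ into A → αA' and A' → β₁ | β₂
(α is the longest common prefix among the alternatives). Repeat until
no nonterminal has two alternatives with a common prefix.

Round 1: X has alternatives sharing prefix 'id id'. Introduce X': X → id id X'
  Add: X' → ε
  Add: X' → F id

No remaining common prefixes — done.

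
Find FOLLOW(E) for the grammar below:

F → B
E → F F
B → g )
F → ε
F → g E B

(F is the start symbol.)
{ 'g' }

To compute FOLLOW(E), find every occurrence of E on a right-hand side N → α E β: add FIRST(β) \ {ε}, and if β is empty or nullable also add FOLLOW(N). Iterate to a fixed point.

In F → g E B: E is followed by B, add FIRST(B) \ {ε} = { 'g' }

Taking the union: FOLLOW(E) = { 'g' }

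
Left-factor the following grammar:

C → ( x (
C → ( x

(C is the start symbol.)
C → ( x C'
C' → (
C' → ε

Left-factoring transforms A → αβ₁ | αβ₂ into A → αA' and A' → β₁ | β₂
(α is the longest common prefix among the alternatives). Repeat until
no nonterminal has two alternatives with a common prefix.

Round 1: C has alternatives sharing prefix '( x'. Introduce C': C → ( x C'
  Add: C' → (
  Add: C' → ε

No remaining common prefixes — done.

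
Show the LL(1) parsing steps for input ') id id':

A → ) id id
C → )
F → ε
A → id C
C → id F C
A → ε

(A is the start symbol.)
LL(1) parsing maintains a stack (initially the start symbol over $) and the input. At each step: if the stack top is a terminal, match it against the current input token; if it is a non-terminal N, replace it with the RHS of M[N, lookahead] (the unique production whose predict set contains the lookahead).

Stack is shown with the top on the left.

Stack      Input      Action
----------------------------
A $        ) id id $  output A → ) id id
) id id $  ) id id $  match ')'
id id $    id id $    match 'id'
id $       id $       match 'id'
$          $          accept

The string is accepted.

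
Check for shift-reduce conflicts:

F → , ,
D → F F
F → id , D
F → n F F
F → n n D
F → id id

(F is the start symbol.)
No shift-reduce conflicts

A shift-reduce conflict occurs when an LR(0) state has both:
  - a complete (reduce) item [A → α .] (dot at the end), and
  - a shift item [B → β . c γ] (dot before a terminal).

Augment with F' → F and build the canonical LR(0) collection (I0 = CLOSURE({[F' → . F]}), then GOTO on every symbol after a dot until no new states appear). It has 17 states:
  I0: { [F → . , ,], [F → . id , D], [F → . id id], [F → . n F F], [F → . n n D], [F' → . F] }  — shift
  I1: { [F → , . ,] }  — shift
  I2: { [F' → F .] }  — accept
  I3: { [F → id . , D], [F → id . id] }  — shift
  I4: { [F → . , ,], [F → . id , D], [F → . id id], [F → . n F F], [F → . n n D], [F → n . F F], [F → n . n D] }  — shift
  I5: { [F → . , ,], [F → . id , D], [F → . id id], [F → . n F F], [F → . n n D], [F → n F . F] }  — shift
  I6: { [D → . F F], [F → . , ,], [F → . id , D], [F → . id id], [F → . n F F], [F → . n n D], [F → n . F F], [F → n . n D], [F → n n . D] }  — shift
  I7: { [F → n n D .] }  — reduce
  I8: { [D → F . F], [F → . , ,], [F → . id , D], [F → . id id], [F → . n F F], [F → . n n D], [F → n F . F] }  — shift
  I9: { [D → F F .], [F → n F F .] }  — 2 reduces
  I10: { [F → n F F .] }  — reduce
  I11: { [D → . F F], [F → . , ,], [F → . id , D], [F → . id id], [F → . n F F], [F → . n n D], [F → id , . D] }  — shift
  I12: { [F → id id .] }  — reduce
  I13: { [F → id , D .] }  — reduce
  I14: { [D → F . F], [F → . , ,], [F → . id , D], [F → . id id], [F → . n F F], [F → . n n D] }  — shift
  I15: { [D → F F .] }  — reduce
  I16: { [F → , , .] }  — reduce

No state contains both a complete item and a shift item.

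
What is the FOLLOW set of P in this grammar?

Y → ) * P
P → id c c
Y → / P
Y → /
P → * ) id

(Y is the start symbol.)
{ $ }

To compute FOLLOW(P), find every occurrence of P on a right-hand side N → α P β: add FIRST(β) \ {ε}, and if β is empty or nullable also add FOLLOW(N). Iterate to a fixed point.

In Y → ) * P: P is at the end, add FOLLOW(Y)
In Y → / P: P is at the end, add FOLLOW(Y)

The FOLLOW sets referred to above (computed the same way, to a fixed point):
  FOLLOW(Y) = { $ }

Taking the union: FOLLOW(P) = { $ }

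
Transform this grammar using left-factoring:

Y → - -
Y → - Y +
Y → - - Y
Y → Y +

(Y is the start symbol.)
Y → - Y'
Y' → - Y''
Y'' → ε
Y'' → Y
Y' → Y +
Y → Y +

Left-factoring transforms A → αβ₁ | αβ₂ into A → αA' and A' → β₁ | β₂
(α is the longest common prefix among the alternatives). Repeat until
no nonterminal has two alternatives with a common prefix.

Round 1: Y has alternatives sharing prefix '-'. Introduce Y': Y → - Y'
  Add: Y' → -
  Add: Y' → Y +
  Add: Y' → - Y

Round 2: Y' has alternatives sharing prefix '-'. Introduce Y'': Y' → - Y''
  Add: Y'' → ε
  Add: Y'' → Y

No remaining common prefixes — done.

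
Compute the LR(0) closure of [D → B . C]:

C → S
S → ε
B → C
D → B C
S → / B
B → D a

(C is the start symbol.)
To compute CLOSURE, for each item [A → α.Bβ] where B is a non-terminal, add [B → .γ] for all productions B → γ; repeat for the newly added items until nothing changes.

Start with: [D → B . C]
  [D → B . C] has the dot before C: add [C → . S]
  [C → . S] has the dot before S: add [S → .], [S → . / B]
No further items can be added.

CLOSURE = { [C → . S], [D → B . C], [S → . / B], [S → .] }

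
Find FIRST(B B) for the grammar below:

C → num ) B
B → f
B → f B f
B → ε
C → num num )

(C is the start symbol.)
{ 'f', ε }

FIRST sets of the non-terminals involved (from the grammar, by fixed-point iteration):
  FIRST(B) = { 'f', ε }

To compute FIRST(B B), process the symbols left to right:
Symbol B is a non-terminal. Add FIRST(B) \ {ε} = { 'f' }
B is nullable (ε ∈ FIRST(B)), continue to the next symbol.
Symbol B is a non-terminal. Add FIRST(B) \ {ε} = { 'f' }
B is nullable (ε ∈ FIRST(B)), continue to the next symbol.
All symbols are nullable, so ε is in the result.
FIRST(B B) = { 'f', ε }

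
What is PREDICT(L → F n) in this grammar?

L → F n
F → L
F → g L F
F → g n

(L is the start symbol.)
PREDICT(L → F n) = (FIRST(RHS) \ {ε}) ∪ (FOLLOW(L) if ε ∈ FIRST(RHS), i.e. RHS ⇒* ε)
FIRST(F) = { 'g' }
FIRST(F n) = { 'g' }
ε ∉ FIRST(F n), so FOLLOW(L) is not added.
PREDICT(L → F n) = { 'g' }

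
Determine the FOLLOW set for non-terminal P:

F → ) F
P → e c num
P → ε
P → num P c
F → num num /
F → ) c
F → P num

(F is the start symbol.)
To compute FOLLOW(P), find every occurrence of P on a right-hand side N → α P β: add FIRST(β) \ {ε}, and if β is empty or nullable also add FOLLOW(N). Iterate to a fixed point.

In P → num P c: P is followed by c, add FIRST(c) \ {ε} = { 'c' }
In F → P num: P is followed by num, add FIRST(num) \ {ε} = { 'num' }

Taking the union: FOLLOW(P) = { 'c', 'num' }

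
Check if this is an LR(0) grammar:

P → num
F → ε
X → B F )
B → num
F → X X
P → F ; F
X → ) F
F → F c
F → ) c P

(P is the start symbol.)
A grammar is LR(0) if no state in the canonical LR(0) collection has:
  - both a shift item (dot before a terminal) and a complete item (shift-reduce conflict), or
  - two or more complete items (reduce-reduce conflict; the accept item [P' → P .] counts as a complete item here).

Augment with P' → P and build the canonical LR(0) collection (I0 = CLOSURE({[P' → . P]}), then GOTO on every symbol after a dot until no new states appear). It has 18 states:
  I0: { [B → . num], [F → . ) c P], [F → . F c], [F → . X X], [F → .], [P → . F ; F], [P → . num], [P' → . P], [X → . ) F], [X → . B F )] }  — shift, reduce
  I1: { [B → . num], [F → ) . c P], [F → . ) c P], [F → . F c], [F → . X X], [F → .], [X → ) . F], [X → . ) F], [X → . B F )] }  — shift, reduce
  I2: { [B → . num], [F → . ) c P], [F → . F c], [F → . X X], [F → .], [X → . ) F], [X → . B F )], [X → B . F )] }  — shift, reduce
  I3: { [F → F . c], [P → F . ; F] }  — shift
  I4: { [P' → P .] }  — accept
  I5: { [B → . num], [F → X . X], [X → . ) F], [X → . B F )] }  — shift
  I6: { [B → num .], [P → num .] }  — 2 reduces
  I7: { [B → . num], [F → . ) c P], [F → . F c], [F → . X X], [F → .], [X → ) . F], [X → . ) F], [X → . B F )] }  — shift, reduce
  I8: { [F → X X .] }  — reduce
  I9: { [B → num .] }  — reduce
  I10: { [F → F . c], [X → ) F .] }  — shift, reduce
  I11: { [F → F c .] }  — reduce
  I12: { [B → . num], [F → . ) c P], [F → . F c], [F → . X X], [F → .], [P → F ; . F], [X → . ) F], [X → . B F )] }  — shift, reduce
  I13: { [F → F . c], [P → F ; F .] }  — shift, reduce
  I14: { [F → F . c], [X → B F . )] }  — shift
  I15: { [X → B F ) .] }  — reduce
  I16: { [B → . num], [F → ) c . P], [F → . ) c P], [F → . F c], [F → . X X], [F → .], [P → . F ; F], [P → . num], [X → . ) F], [X → . B F )] }  — shift, reduce
  I17: { [F → ) c P .] }  — reduce

Conflict in state I0:
  Shift-reduce conflict between [F → .] and [B → . num]
So the grammar is NOT LR(0).

Answer: No. Shift-reduce conflict between [F → .] and [B → . num]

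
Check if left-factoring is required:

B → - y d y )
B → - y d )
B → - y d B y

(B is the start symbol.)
Left-factoring is needed when two productions for the same non-terminal
share a common prefix on the right-hand side.

Productions for B:
  B → - y d y )
  B → - y d )
  B → - y d B y

Found common prefix '- y d' in productions for B

Answer: Yes, B has productions with common prefix '- y d'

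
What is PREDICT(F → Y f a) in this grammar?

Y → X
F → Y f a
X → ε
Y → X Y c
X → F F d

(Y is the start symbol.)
PREDICT(F → Y f a) = (FIRST(RHS) \ {ε}) ∪ (FOLLOW(F) if ε ∈ FIRST(RHS), i.e. RHS ⇒* ε)
FIRST(Y) = { 'c', 'f', ε }
FIRST(Y f a) = { 'c', 'f' }
ε ∉ FIRST(Y f a), so FOLLOW(F) is not added.
PREDICT(F → Y f a) = { 'c', 'f' }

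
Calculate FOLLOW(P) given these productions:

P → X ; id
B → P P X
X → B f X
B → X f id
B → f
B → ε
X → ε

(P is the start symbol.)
{ $, ';', 'f' }

P is the start symbol, so $ ∈ FOLLOW(P).
In B → P P X: P is followed by P X, add FIRST(P X) \ {ε} = { ';', 'f' }
In B → P P X: P is followed by X, add FIRST(X) \ {ε} = { ';', 'f' }
  X is nullable, so also add FOLLOW(B)

The FOLLOW sets referred to above (computed the same way, to a fixed point):
  FOLLOW(B) = { 'f' }

Taking the union: FOLLOW(P) = { $, ';', 'f' }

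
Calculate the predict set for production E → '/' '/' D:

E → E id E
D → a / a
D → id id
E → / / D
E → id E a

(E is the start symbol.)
{ '/' }

PREDICT(E → '/' '/' D) = (FIRST(RHS) \ {ε}) ∪ (FOLLOW(E) if ε ∈ FIRST(RHS), i.e. RHS ⇒* ε)
FIRST('/' '/' D) = { '/' }
ε ∉ FIRST('/' '/' D), so FOLLOW(E) is not added.
PREDICT(E → '/' '/' D) = { '/' }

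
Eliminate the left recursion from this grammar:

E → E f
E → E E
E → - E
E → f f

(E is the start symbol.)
E → - E E'
E → f f E'
E' → f E'
E' → E E'
E' → ε

E is directly left-recursive. The standard transformation for
  A → A α₁ | ... | A α_m | β₁ | ... | β_n
is
  A  → β₁ A' | ... | β_n A'
  A' → α₁ A' | ... | α_m A' | ε

E → - E becomes E → - E E'
E → f f becomes E → f f E'
E → E f becomes E' → f E'
E → E E becomes E' → E E'
Add E' → ε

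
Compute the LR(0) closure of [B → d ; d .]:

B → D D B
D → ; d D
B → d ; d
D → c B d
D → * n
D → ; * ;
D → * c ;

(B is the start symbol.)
{ [B → d ; d .] }

To compute CLOSURE, for each item [A → α.Bβ] where B is a non-terminal, add [B → .γ] for all productions B → γ; repeat for the newly added items until nothing changes.

Start with: [B → d ; d .]
The dot is at the end, so nothing is added.

CLOSURE = { [B → d ; d .] }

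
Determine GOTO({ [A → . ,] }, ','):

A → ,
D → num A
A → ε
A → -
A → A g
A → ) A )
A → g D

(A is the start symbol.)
GOTO(I, ',') = CLOSURE({ [A → αX.β] : [A → α.Xβ] ∈ I, X = ',' })

Items with dot before ',', with the dot advanced:
  [A → . ,] → [A → , .]
Closure adds nothing (no advanced item has the dot before a non-terminal).

GOTO = { [A → , .] }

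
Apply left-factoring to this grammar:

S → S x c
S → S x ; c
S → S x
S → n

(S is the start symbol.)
Left-factoring transforms A → αβ₁ | αβ₂ into A → αA' and A' → β₁ | β₂
(α is the longest common prefix among the alternatives). Repeat until
no nonterminal has two alternatives with a common prefix.

Round 1: S has alternatives sharing prefix 'S x'. Introduce S': S → S x S'
  Add: S' → c
  Add: S' → ; c
  Add: S' → ε

No remaining common prefixes — done.

Resulting grammar:
S → S x S'
S' → c
S' → ; c
S' → ε
S → n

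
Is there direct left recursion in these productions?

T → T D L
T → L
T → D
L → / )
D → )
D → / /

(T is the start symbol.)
Yes, T is left-recursive

Direct left recursion occurs when N → N α for some non-terminal N (the right-hand side begins with the left-hand side itself).

T → T D L: LEFT RECURSIVE (starts with T)
T → L: starts with L
T → D: starts with D
L → / ): starts with '/'
D → ): starts with ')'
D → / /: starts with '/'

The grammar has direct left recursion on: T.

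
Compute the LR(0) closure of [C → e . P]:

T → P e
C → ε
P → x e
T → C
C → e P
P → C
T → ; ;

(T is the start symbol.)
{ [C → . e P], [C → .], [C → e . P], [P → . C], [P → . x e] }

To compute CLOSURE, for each item [A → α.Bβ] where B is a non-terminal, add [B → .γ] for all productions B → γ; repeat for the newly added items until nothing changes.

Start with: [C → e . P]
  [C → e . P] has the dot before P: add [P → . x e], [P → . C]
  [P → . C] has the dot before C: add [C → .], [C → . e P]
No further items can be added.

CLOSURE = { [C → . e P], [C → .], [C → e . P], [P → . C], [P → . x e] }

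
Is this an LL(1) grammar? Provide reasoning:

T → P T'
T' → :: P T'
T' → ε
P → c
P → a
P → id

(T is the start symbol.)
A grammar is LL(1) if for each non-terminal N with multiple productions, the predict sets of those productions are pairwise disjoint, where PREDICT(N → α) = (FIRST(α) \ {ε}) ∪ (FOLLOW(N) if α ⇒* ε).

Relevant sets:
  FOLLOW(T') = { $ }

For T':
  PREDICT(T' → :: P T') = { '::' }
  PREDICT(T' → ε) = { $ }
For P:
  PREDICT(P → c) = { 'c' }
  PREDICT(P → a) = { 'a' }
  PREDICT(P → id) = { 'id' }
T has a single production, so nothing to check there.

All predict sets are disjoint. The grammar IS LL(1).

Answer: Yes, the grammar is LL(1).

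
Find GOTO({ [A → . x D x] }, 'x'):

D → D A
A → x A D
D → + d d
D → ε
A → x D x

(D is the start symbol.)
{ [A → x . D x], [D → . + d d], [D → . D A], [D → .] }

GOTO(I, 'x') = CLOSURE({ [A → αX.β] : [A → α.Xβ] ∈ I, X = 'x' })

Items with dot before 'x', with the dot advanced:
  [A → . x D x] → [A → x . D x]
Closure of the advanced items:
  [A → x . D x] has the dot before D: add [D → . D A], [D → . + d d], [D → .]

GOTO = { [A → x . D x], [D → . + d d], [D → . D A], [D → .] }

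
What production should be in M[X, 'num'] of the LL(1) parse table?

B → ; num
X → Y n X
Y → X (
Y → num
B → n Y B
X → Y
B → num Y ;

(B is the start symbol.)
To find M[X, 'num'], we find productions for X where 'num' is in the predict set (PREDICT(N → α) = (FIRST(α) \ {ε}) ∪ (FOLLOW(N) if α ⇒* ε)).

Relevant sets:
  FIRST(Y) = { 'num' }

X → Y n X: PREDICT = { 'num' }
  'num' is in predict set, so this production goes in M[X, 'num']
X → Y: PREDICT = { 'num' }
  'num' is in predict set, so this production goes in M[X, 'num']

M[X, 'num'] = X → Y n X, X → Y  (a multiply-defined cell — the grammar is not LL(1))

Answer: X → Y n X, X → Y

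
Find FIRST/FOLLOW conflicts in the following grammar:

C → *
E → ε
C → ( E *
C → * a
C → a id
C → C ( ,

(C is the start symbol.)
Nullable non-terminals: E.
E has a nullable alternative but only one production, so nothing to check.

C has no nullable alternative, so no FIRST/FOLLOW check is needed there.

No FIRST/FOLLOW conflicts found.

Answer: No FIRST/FOLLOW conflicts.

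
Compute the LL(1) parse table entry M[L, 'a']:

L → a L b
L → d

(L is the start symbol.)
L → a L b

To find M[L, 'a'], we find productions for L where 'a' is in the predict set (PREDICT(N → α) = (FIRST(α) \ {ε}) ∪ (FOLLOW(N) if α ⇒* ε)).

L → a L b: PREDICT = { 'a' }
  'a' is in predict set, so this production goes in M[L, 'a']
L → d: PREDICT = { 'd' }

M[L, 'a'] = L → a L b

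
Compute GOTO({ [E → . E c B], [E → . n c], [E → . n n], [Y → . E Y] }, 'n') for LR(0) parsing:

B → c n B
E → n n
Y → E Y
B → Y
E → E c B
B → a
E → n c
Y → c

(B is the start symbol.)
GOTO(I, 'n') = CLOSURE({ [A → αX.β] : [A → α.Xβ] ∈ I, X = 'n' })

Items with dot before 'n', with the dot advanced:
  [E → . n c] → [E → n . c]
  [E → . n n] → [E → n . n]
Closure adds nothing (no advanced item has the dot before a non-terminal).

GOTO = { [E → n . c], [E → n . n] }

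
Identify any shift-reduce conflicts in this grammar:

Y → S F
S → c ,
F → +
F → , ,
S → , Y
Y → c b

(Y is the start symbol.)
No shift-reduce conflicts

Augment with Y' → Y and build the canonical LR(0) collection (I0 = CLOSURE({[Y' → . Y]}), then GOTO on every symbol after a dot until no new states appear). It has 12 states:
  I0: { [S → . , Y], [S → . c ,], [Y → . S F], [Y → . c b], [Y' → . Y] }  — shift
  I1: { [S → , . Y], [S → . , Y], [S → . c ,], [Y → . S F], [Y → . c b] }  — shift
  I2: { [F → . +], [F → . , ,], [Y → S . F] }  — shift
  I3: { [Y' → Y .] }  — accept
  I4: { [S → c . ,], [Y → c . b] }  — shift
  I5: { [S → c , .] }  — reduce
  I6: { [Y → c b .] }  — reduce
  I7: { [F → + .] }  — reduce
  I8: { [F → , . ,] }  — shift
  I9: { [Y → S F .] }  — reduce
  I10: { [F → , , .] }  — reduce
  I11: { [S → , Y .] }  — reduce

No state contains both a complete item and a shift item.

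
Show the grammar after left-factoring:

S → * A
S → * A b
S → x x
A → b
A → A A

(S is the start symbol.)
Left-factoring transforms A → αβ₁ | αβ₂ into A → αA' and A' → β₁ | β₂
(α is the longest common prefix among the alternatives). Repeat until
no nonterminal has two alternatives with a common prefix.

Round 1: S has alternatives sharing prefix '* A'. Introduce S': S → * A S'
  Add: S' → ε
  Add: S' → b

No remaining common prefixes — done.

Resulting grammar:
S → * A S'
S' → ε
S' → b
S → x x
A → b
A → A A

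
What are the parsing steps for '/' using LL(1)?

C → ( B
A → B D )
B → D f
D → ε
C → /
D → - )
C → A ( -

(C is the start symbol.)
LL(1) parsing maintains a stack (initially the start symbol over $) and the input. At each step: if the stack top is a terminal, match it against the current input token; if it is a non-terminal N, replace it with the RHS of M[N, lookahead] (the unique production whose predict set contains the lookahead).

Stack is shown with the top on the left.

Stack  Input  Action
--------------------
C $    / $    output C → /
/ $    / $    match '/'
$      $      accept

The string is accepted.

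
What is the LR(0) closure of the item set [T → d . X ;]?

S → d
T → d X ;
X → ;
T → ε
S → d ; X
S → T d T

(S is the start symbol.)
{ [T → d . X ;], [X → . ;] }

To compute CLOSURE, for each item [A → α.Bβ] where B is a non-terminal, add [B → .γ] for all productions B → γ; repeat for the newly added items until nothing changes.

Start with: [T → d . X ;]
  [T → d . X ;] has the dot before X: add [X → . ;]
No further items can be added.

CLOSURE = { [T → d . X ;], [X → . ;] }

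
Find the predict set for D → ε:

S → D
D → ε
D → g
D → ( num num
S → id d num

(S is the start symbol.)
{ $ }

PREDICT(D → ε) = (FIRST(RHS) \ {ε}) ∪ (FOLLOW(D) if ε ∈ FIRST(RHS), i.e. RHS ⇒* ε)
The right-hand side is ε (FIRST(ε) = { ε }), so the predict set is FOLLOW(D) = { $ }
PREDICT(D → ε) = { $ }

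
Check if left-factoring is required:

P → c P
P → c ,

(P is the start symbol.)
Yes, P has productions with common prefix 'c'

Left-factoring is needed when two productions for the same non-terminal
share a common prefix on the right-hand side.

Productions for P:
  P → c P
  P → c ,

Found common prefix 'c' in productions for P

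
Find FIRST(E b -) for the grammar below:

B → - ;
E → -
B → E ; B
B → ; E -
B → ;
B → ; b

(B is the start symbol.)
{ '-' }

FIRST sets of the non-terminals involved (from the grammar, by fixed-point iteration):
  FIRST(E) = { '-' }

To compute FIRST(E b -), process the symbols left to right:
Symbol E is a non-terminal. Add FIRST(E) \ {ε} = { '-' }
E is not nullable (ε ∉ FIRST(E)), so stop here.
FIRST(E b -) = { '-' }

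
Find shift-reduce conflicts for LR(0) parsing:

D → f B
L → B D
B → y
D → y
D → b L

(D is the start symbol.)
No shift-reduce conflicts

A shift-reduce conflict occurs when an LR(0) state has both:
  - a complete (reduce) item [A → α .] (dot at the end), and
  - a shift item [B → β . c γ] (dot before a terminal).

Augment with D' → D and build the canonical LR(0) collection (I0 = CLOSURE({[D' → . D]}), then GOTO on every symbol after a dot until no new states appear). It has 10 states:
  I0: { [D → . b L], [D → . f B], [D → . y], [D' → . D] }  — shift
  I1: { [D' → D .] }  — accept
  I2: { [B → . y], [D → b . L], [L → . B D] }  — shift
  I3: { [B → . y], [D → f . B] }  — shift
  I4: { [D → y .] }  — reduce
  I5: { [D → f B .] }  — reduce
  I6: { [B → y .] }  — reduce
  I7: { [D → . b L], [D → . f B], [D → . y], [L → B . D] }  — shift
  I8: { [D → b L .] }  — reduce
  I9: { [L → B D .] }  — reduce

No state contains both a complete item and a shift item.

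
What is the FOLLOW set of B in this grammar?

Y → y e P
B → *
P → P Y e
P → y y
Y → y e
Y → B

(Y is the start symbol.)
{ $, 'e' }

To compute FOLLOW(B), find every occurrence of B on a right-hand side N → α B β: add FIRST(β) \ {ε}, and if β is empty or nullable also add FOLLOW(N). Iterate to a fixed point.

In Y → B: B is at the end, add FOLLOW(Y)

The FOLLOW sets referred to above (computed the same way, to a fixed point):
  FOLLOW(Y) = { $, 'e' }

Taking the union: FOLLOW(B) = { $, 'e' }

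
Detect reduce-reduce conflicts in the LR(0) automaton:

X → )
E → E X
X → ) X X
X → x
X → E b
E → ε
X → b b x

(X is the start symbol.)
Yes — I1: [E → .] vs [X → ) .]

Augment with X' → X and build the canonical LR(0) collection (I0 = CLOSURE({[X' → . X]}), then GOTO on every symbol after a dot until no new states appear). It has 12 states:
  I0: { [E → . E X], [E → .], [X → . ) X X], [X → . )], [X → . E b], [X → . b b x], [X → . x], [X' → . X] }  — shift, reduce
  I1: { [E → . E X], [E → .], [X → ) . X X], [X → ) .], [X → . ) X X], [X → . )], [X → . E b], [X → . b b x], [X → . x] }  — shift, 2 reduces
  I2: { [E → . E X], [E → .], [E → E . X], [X → . ) X X], [X → . )], [X → . E b], [X → . b b x], [X → . x], [X → E . b] }  — shift, reduce
  I3: { [X' → X .] }  — accept
  I4: { [X → b . b x] }  — shift
  I5: { [X → x .] }  — reduce
  I6: { [X → b b . x] }  — shift
  I7: { [X → b b x .] }  — reduce
  I8: { [E → E X .] }  — reduce
  I9: { [X → E b .], [X → b . b x] }  — shift, reduce
  I10: { [E → . E X], [E → .], [X → ) X . X], [X → . ) X X], [X → . )], [X → . E b], [X → . b b x], [X → . x] }  — shift, reduce
  I11: { [X → ) X X .] }  — reduce

I1 contains complete items [E → .], [X → ) .] — reduce-reduce conflict.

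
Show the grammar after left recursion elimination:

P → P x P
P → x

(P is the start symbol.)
P → x P'
P' → x P P'
P' → ε

P is directly left-recursive. The standard transformation for
  A → A α₁ | ... | A α_m | β₁ | ... | β_n
is
  A  → β₁ A' | ... | β_n A'
  A' → α₁ A' | ... | α_m A' | ε

P → x becomes P → x P'
P → P x P becomes P' → x P P'
Add P' → ε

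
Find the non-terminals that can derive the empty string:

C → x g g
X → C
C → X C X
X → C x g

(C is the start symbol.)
There are no ε-productions, so no non-terminal can derive ε.
No non-terminals are nullable.

Answer: None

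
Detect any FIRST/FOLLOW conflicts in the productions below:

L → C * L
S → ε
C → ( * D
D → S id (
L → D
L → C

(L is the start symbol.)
No FIRST/FOLLOW conflicts.

A FIRST/FOLLOW conflict occurs when a non-terminal N has a nullable alternative N → β (β ⇒* ε) and another alternative N → α with FIRST(α) ∩ FOLLOW(N) ≠ ∅: on such a lookahead the parser cannot decide between expanding α and letting N vanish via β.

Nullable non-terminals: S.
S has a nullable alternative but only one production, so nothing to check.

C, D, L have no nullable alternative, so no FIRST/FOLLOW check is needed there.

No FIRST/FOLLOW conflicts found.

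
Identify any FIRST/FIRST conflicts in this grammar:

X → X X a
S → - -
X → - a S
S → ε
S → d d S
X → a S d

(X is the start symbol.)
FIRST sets of the non-terminals at (or reachable through a nullable prefix from) the front of some alternative:
  FIRST(X) = { '-', 'a' }

Productions for X:
  X → X X a: FIRST = { '-', 'a' }
  X → - a S: FIRST = { '-' }
  X → a S d: FIRST = { 'a' }
Productions for S:
  S → - -: FIRST = { '-' }
  S → ε: FIRST = { ε }
  S → d d S: FIRST = { 'd' }

Conflict for X: X → X X a and X → - a S
  Overlap: { '-' }
Conflict for X: X → X X a and X → a S d
  Overlap: { 'a' }

Answer: Yes. X → X X a / X → '-' a S on { '-' }; X → X X a / X → a S d on { 'a' }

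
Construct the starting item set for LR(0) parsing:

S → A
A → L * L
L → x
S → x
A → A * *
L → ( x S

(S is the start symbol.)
{ [A → . A * *], [A → . L * L], [L → . ( x S], [L → . x], [S → . A], [S → . x], [S' → . S] }

First, augment the grammar with S' → S
I₀ = CLOSURE({ [S' → . S] }):
  [S' → . S] has the dot before S: add [S → . A], [S → . x]
  [S → . A] has the dot before A: add [A → . L * L], [A → . A * *]
  [A → . L * L] has the dot before L: add [L → . x], [L → . ( x S]
No further items can be added.

I₀ = { [A → . A * *], [A → . L * L], [L → . ( x S], [L → . x], [S → . A], [S → . x], [S' → . S] }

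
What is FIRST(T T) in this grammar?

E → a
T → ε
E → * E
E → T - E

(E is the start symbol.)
FIRST sets of the non-terminals involved (from the grammar, by fixed-point iteration):
  FIRST(T) = { ε }

To compute FIRST(T T), process the symbols left to right:
Symbol T is a non-terminal. Add FIRST(T) \ {ε} = { }
T is nullable (ε ∈ FIRST(T)), continue to the next symbol.
Symbol T is a non-terminal. Add FIRST(T) \ {ε} = { }
T is nullable (ε ∈ FIRST(T)), continue to the next symbol.
All symbols are nullable, so ε is in the result.
FIRST(T T) = { ε }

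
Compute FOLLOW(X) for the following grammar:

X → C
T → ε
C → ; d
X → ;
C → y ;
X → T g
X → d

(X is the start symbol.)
To compute FOLLOW(X), find every occurrence of X on a right-hand side N → α X β: add FIRST(β) \ {ε}, and if β is empty or nullable also add FOLLOW(N). Iterate to a fixed point.

X is the start symbol, so $ ∈ FOLLOW(X).
X does not occur on any right-hand side.

Taking the union: FOLLOW(X) = { $ }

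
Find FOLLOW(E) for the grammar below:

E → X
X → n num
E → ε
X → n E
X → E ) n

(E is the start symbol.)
E is the start symbol, so $ ∈ FOLLOW(E).
In X → n E: E is at the end, add FOLLOW(X)
In X → E ) n: E is followed by ')' n, add FIRST(')' n) \ {ε} = { ')' }

The FOLLOW sets referred to above (computed the same way, to a fixed point):
  FOLLOW(X) = { $, ')' }

Taking the union: FOLLOW(E) = { $, ')' }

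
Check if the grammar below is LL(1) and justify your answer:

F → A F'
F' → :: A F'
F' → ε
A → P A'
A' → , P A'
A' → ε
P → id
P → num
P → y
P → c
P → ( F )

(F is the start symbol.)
Yes, the grammar is LL(1).

A grammar is LL(1) if for each non-terminal N with multiple productions, the predict sets of those productions are pairwise disjoint, where PREDICT(N → α) = (FIRST(α) \ {ε}) ∪ (FOLLOW(N) if α ⇒* ε).

Relevant sets:
  FOLLOW(F') = { $, ')' }
  FOLLOW(A') = { $, ')', '::' }

For F':
  PREDICT(F' → :: A F') = { '::' }
  PREDICT(F' → ε) = { $, ')' }
For A':
  PREDICT(A' → ',' P A') = { ',' }
  PREDICT(A' → ε) = { $, ')', '::' }
For P:
  PREDICT(P → id) = { 'id' }
  PREDICT(P → num) = { 'num' }
  PREDICT(P → y) = { 'y' }
  PREDICT(P → c) = { 'c' }
  PREDICT(P → '(' F ')') = { '(' }
F, A have a single production, so nothing to check there.

All predict sets are disjoint. The grammar IS LL(1).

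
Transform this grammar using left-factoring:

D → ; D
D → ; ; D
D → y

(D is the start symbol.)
D → ; D'
D' → D
D' → ; D
D → y

Left-factoring transforms A → αβ₁ | αβ₂ into A → αA' and A' → β₁ | β₂
(α is the longest common prefix among the alternatives). Repeat until
no nonterminal has two alternatives with a common prefix.

Round 1: D has alternatives sharing prefix ';'. Introduce D': D → ; D'
  Add: D' → D
  Add: D' → ; D

No remaining common prefixes — done.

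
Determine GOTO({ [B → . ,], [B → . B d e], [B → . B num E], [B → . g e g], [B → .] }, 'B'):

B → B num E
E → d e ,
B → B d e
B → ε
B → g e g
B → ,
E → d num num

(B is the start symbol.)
GOTO(I, 'B') = CLOSURE({ [A → αX.β] : [A → α.Xβ] ∈ I, X = 'B' })

Items with dot before 'B', with the dot advanced:
  [B → . B d e] → [B → B . d e]
  [B → . B num E] → [B → B . num E]
Closure adds nothing (no advanced item has the dot before a non-terminal).

GOTO = { [B → B . d e], [B → B . num E] }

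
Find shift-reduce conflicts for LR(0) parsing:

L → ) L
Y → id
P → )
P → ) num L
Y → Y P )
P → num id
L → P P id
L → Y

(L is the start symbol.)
A shift-reduce conflict occurs when an LR(0) state has both:
  - a complete (reduce) item [A → α .] (dot at the end), and
  - a shift item [B → β . c γ] (dot before a terminal).

Augment with L' → L and build the canonical LR(0) collection (I0 = CLOSURE({[L' → . L]}), then GOTO on every symbol after a dot until no new states appear). It has 18 states:
  I0: { [L → . ) L], [L → . P P id], [L → . Y], [L' → . L], [P → . ) num L], [P → . )], [P → . num id], [Y → . Y P )], [Y → . id] }  — shift
  I1: { [L → ) . L], [L → . ) L], [L → . P P id], [L → . Y], [P → ) . num L], [P → ) .], [P → . ) num L], [P → . )], [P → . num id], [Y → . Y P )], [Y → . id] }  — shift, reduce
  I2: { [L' → L .] }  — accept
  I3: { [L → P . P id], [P → . ) num L], [P → . )], [P → . num id] }  — shift
  I4: { [L → Y .], [P → . ) num L], [P → . )], [P → . num id], [Y → Y . P )] }  — shift, reduce
  I5: { [Y → id .] }  — reduce
  I6: { [P → num . id] }  — shift
  I7: { [P → num id .] }  — reduce
  I8: { [P → ) . num L], [P → ) .] }  — shift, reduce
  I9: { [Y → Y P . )] }  — shift
  I10: { [Y → Y P ) .] }  — reduce
  I11: { [L → . ) L], [L → . P P id], [L → . Y], [P → ) num . L], [P → . ) num L], [P → . )], [P → . num id], [Y → . Y P )], [Y → . id] }  — shift
  I12: { [P → ) num L .] }  — reduce
  I13: { [L → P P . id] }  — shift
  I14: { [L → P P id .] }  — reduce
  I15: { [L → ) L .] }  — reduce
  I16: { [L → . ) L], [L → . P P id], [L → . Y], [P → ) num . L], [P → . ) num L], [P → . )], [P → . num id], [P → num . id], [Y → . Y P )], [Y → . id] }  — shift
  I17: { [P → num id .], [Y → id .] }  — 2 reduces

I1 contains reduce item [P → ) .] and shift items [L → . ) L], [P → . )], [P → . ) num L], [P → ) . num L], [P → . num id], [Y → . id] — shift-reduce conflict.
I4 contains reduce item [L → Y .] and shift items [P → . )], [P → . ) num L], [P → . num id] — shift-reduce conflict.
I8 contains reduce item [P → ) .] and shift item [P → ) . num L] — shift-reduce conflict.

Answer: Yes — I1: [P → ) .] vs [L → . ) L]; I4: [L → Y .] vs [P → . )]; I8: [P → ) .] vs [P → ) . num L]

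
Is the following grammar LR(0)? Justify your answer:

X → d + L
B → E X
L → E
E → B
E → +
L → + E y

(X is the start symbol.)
No. Shift-reduce conflict between [E → + .] and [E → . +]

Augment with X' → X and build the canonical LR(0) collection (I0 = CLOSURE({[X' → . X]}), then GOTO on every symbol after a dot until no new states appear). It has 12 states:
  I0: { [X → . d + L], [X' → . X] }  — shift
  I1: { [X' → X .] }  — accept
  I2: { [X → d . + L] }  — shift
  I3: { [B → . E X], [E → . +], [E → . B], [L → . + E y], [L → . E], [X → d + . L] }  — shift
  I4: { [B → . E X], [E → + .], [E → . +], [E → . B], [L → + . E y] }  — shift, reduce
  I5: { [E → B .] }  — reduce
  I6: { [B → E . X], [L → E .], [X → . d + L] }  — shift, reduce
  I7: { [X → d + L .] }  — reduce
  I8: { [B → E X .] }  — reduce
  I9: { [E → + .] }  — reduce
  I10: { [B → E . X], [L → + E . y], [X → . d + L] }  — shift
  I11: { [L → + E y .] }  — reduce

Conflict in state I4:
  Shift-reduce conflict between [E → + .] and [E → . +]
So the grammar is NOT LR(0).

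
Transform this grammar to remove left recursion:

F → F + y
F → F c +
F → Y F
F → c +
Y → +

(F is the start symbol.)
F is directly left-recursive. The standard transformation for
  A → A α₁ | ... | A α_m | β₁ | ... | β_n
is
  A  → β₁ A' | ... | β_n A'
  A' → α₁ A' | ... | α_m A' | ε

F → Y F becomes F → Y F F'
F → c + becomes F → c + F'
F → F + y becomes F' → + y F'
F → F c + becomes F' → c + F'
Add F' → ε

Productions for other non-terminals are unchanged:
  Y → +

Resulting grammar:
F → Y F F'
F → c + F'
F' → + y F'
F' → c + F'
F' → ε
Y → +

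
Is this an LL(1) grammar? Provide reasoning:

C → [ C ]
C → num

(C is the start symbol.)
A grammar is LL(1) if for each non-terminal N with multiple productions, the predict sets of those productions are pairwise disjoint, where PREDICT(N → α) = (FIRST(α) \ {ε}) ∪ (FOLLOW(N) if α ⇒* ε).

For C:
  PREDICT(C → '[' C ']') = { '[' }
  PREDICT(C → num) = { 'num' }

All predict sets are disjoint. The grammar IS LL(1).

Answer: Yes, the grammar is LL(1).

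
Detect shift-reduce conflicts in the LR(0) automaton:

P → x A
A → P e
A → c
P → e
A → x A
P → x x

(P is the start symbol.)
Yes — I7: [P → x x .] vs [A → . c]

A shift-reduce conflict occurs when an LR(0) state has both:
  - a complete (reduce) item [A → α .] (dot at the end), and
  - a shift item [B → β . c γ] (dot before a terminal).

Augment with P' → P and build the canonical LR(0) collection (I0 = CLOSURE({[P' → . P]}), then GOTO on every symbol after a dot until no new states appear). It has 10 states:
  I0: { [P → . e], [P → . x A], [P → . x x], [P' → . P] }  — shift
  I1: { [P' → P .] }  — accept
  I2: { [P → e .] }  — reduce
  I3: { [A → . P e], [A → . c], [A → . x A], [P → . e], [P → . x A], [P → . x x], [P → x . A], [P → x . x] }  — shift
  I4: { [P → x A .] }  — reduce
  I5: { [A → P . e] }  — shift
  I6: { [A → c .] }  — reduce
  I7: { [A → . P e], [A → . c], [A → . x A], [A → x . A], [P → . e], [P → . x A], [P → . x x], [P → x . A], [P → x . x], [P → x x .] }  — shift, reduce
  I8: { [A → x A .], [P → x A .] }  — 2 reduces
  I9: { [A → P e .] }  — reduce

I7 contains reduce item [P → x x .] and shift items [A → . c], [A → . x A], [P → . e], [P → . x A], [P → . x x], [P → x . x] — shift-reduce conflict.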